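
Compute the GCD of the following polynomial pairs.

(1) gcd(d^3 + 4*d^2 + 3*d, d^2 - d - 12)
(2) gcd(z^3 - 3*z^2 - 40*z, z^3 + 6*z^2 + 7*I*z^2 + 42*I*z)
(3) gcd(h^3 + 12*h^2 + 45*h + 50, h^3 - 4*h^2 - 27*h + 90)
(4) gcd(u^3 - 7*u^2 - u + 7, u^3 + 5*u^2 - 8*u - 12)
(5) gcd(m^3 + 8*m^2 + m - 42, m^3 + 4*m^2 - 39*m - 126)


(1) = d + 3
(2) = z
(3) = gcd((h + 2)*(h + 5)^2, (h - 6)*(h - 3)*(h + 5)) = h + 5
(4) = u + 1
(5) = gcd((m - 2)*(m + 3)*(m + 7), (m - 6)*(m + 3)*(m + 7)) = m^2 + 10*m + 21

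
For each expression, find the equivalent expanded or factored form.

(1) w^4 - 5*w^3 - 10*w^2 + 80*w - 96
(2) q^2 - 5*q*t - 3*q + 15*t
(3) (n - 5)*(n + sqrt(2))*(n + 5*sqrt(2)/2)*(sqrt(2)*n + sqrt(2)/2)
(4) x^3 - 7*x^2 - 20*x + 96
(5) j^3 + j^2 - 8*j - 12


(1) = (w - 4)*(w - 3)*(w - 2)*(w + 4)
(2) = (q - 3)*(q - 5*t)
(3) = sqrt(2)*n^4 - 9*sqrt(2)*n^3/2 + 7*n^3 - 63*n^2/2 + 5*sqrt(2)*n^2/2 - 45*sqrt(2)*n/2 - 35*n/2 - 25*sqrt(2)/2
(4) = (x - 8)*(x - 3)*(x + 4)
(5) = (j - 3)*(j + 2)^2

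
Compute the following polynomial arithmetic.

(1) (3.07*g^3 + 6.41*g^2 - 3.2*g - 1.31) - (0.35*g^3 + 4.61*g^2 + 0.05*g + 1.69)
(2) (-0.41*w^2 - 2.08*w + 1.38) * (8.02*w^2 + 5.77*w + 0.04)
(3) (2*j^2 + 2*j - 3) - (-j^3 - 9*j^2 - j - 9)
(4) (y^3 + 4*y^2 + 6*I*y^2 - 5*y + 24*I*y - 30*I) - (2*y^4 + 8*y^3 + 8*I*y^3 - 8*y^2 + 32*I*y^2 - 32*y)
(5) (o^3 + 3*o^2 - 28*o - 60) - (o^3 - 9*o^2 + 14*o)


(1) = 2.72*g^3 + 1.8*g^2 - 3.25*g - 3.0
(2) = -3.2882*w^4 - 19.0473*w^3 - 0.9504*w^2 + 7.8794*w + 0.0552
(3) = j^3 + 11*j^2 + 3*j + 6
(4) = -2*y^4 - 7*y^3 - 8*I*y^3 + 12*y^2 - 26*I*y^2 + 27*y + 24*I*y - 30*I
(5) = 12*o^2 - 42*o - 60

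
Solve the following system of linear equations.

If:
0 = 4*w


Then:
w = 0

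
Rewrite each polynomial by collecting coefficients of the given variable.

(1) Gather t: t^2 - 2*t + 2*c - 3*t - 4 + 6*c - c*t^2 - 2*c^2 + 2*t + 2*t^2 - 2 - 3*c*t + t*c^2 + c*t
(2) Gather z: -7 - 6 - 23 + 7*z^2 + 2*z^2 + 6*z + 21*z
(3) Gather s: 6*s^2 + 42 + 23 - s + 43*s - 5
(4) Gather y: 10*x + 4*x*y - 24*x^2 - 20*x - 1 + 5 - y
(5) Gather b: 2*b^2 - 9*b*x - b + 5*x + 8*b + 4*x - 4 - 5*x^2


(1) = -2*c^2 + 8*c + t^2*(3 - c) + t*(c^2 - 2*c - 3) - 6
(2) = 9*z^2 + 27*z - 36
(3) = 6*s^2 + 42*s + 60
(4) = -24*x^2 - 10*x + y*(4*x - 1) + 4
(5) = 2*b^2 + b*(7 - 9*x) - 5*x^2 + 9*x - 4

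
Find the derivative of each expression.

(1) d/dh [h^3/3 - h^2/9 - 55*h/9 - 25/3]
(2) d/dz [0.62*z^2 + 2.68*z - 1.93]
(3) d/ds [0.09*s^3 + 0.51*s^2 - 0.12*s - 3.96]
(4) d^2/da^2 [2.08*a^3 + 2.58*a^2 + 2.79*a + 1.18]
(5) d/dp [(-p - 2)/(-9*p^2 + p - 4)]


(1) = h^2 - 2*h/9 - 55/9
(2) = 1.24*z + 2.68
(3) = 0.27*s^2 + 1.02*s - 0.12
(4) = 12.48*a + 5.16
(5) = (9*p^2 - p - (p + 2)*(18*p - 1) + 4)/(9*p^2 - p + 4)^2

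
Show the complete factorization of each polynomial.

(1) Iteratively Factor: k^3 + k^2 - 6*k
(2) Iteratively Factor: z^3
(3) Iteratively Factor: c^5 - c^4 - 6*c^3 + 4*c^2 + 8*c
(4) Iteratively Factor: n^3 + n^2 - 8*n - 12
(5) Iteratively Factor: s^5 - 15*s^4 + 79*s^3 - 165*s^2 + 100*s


(1) = (k + 3)*(k^2 - 2*k) = k*(k + 3)*(k - 2)
(2) = (z)*(z^2) = z^2*(z)
(3) = (c + 1)*(c^4 - 2*c^3 - 4*c^2 + 8*c) = c*(c + 1)*(c^3 - 2*c^2 - 4*c + 8) = c*(c - 2)*(c + 1)*(c^2 - 4) = c*(c - 2)^2*(c + 1)*(c + 2)
(4) = (n + 2)*(n^2 - n - 6) = (n - 3)*(n + 2)*(n + 2)
(5) = (s - 5)*(s^4 - 10*s^3 + 29*s^2 - 20*s) = (s - 5)^2*(s^3 - 5*s^2 + 4*s) = (s - 5)^2*(s - 1)*(s^2 - 4*s) = (s - 5)^2*(s - 4)*(s - 1)*(s)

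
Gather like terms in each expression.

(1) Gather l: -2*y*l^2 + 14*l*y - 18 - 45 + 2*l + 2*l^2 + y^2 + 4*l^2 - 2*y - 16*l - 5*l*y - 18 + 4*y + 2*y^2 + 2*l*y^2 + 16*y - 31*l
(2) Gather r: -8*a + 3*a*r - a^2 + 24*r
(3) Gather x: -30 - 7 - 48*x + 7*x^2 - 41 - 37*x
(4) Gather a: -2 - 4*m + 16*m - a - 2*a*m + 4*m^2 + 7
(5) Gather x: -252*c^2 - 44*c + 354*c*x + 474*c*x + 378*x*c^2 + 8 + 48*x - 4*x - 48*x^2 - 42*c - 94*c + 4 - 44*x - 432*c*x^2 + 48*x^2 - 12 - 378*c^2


(1) = l^2*(6 - 2*y) + l*(2*y^2 + 9*y - 45) + 3*y^2 + 18*y - 81
(2) = -a^2 - 8*a + r*(3*a + 24)
(3) = 7*x^2 - 85*x - 78
(4) = a*(-2*m - 1) + 4*m^2 + 12*m + 5
(5) = -630*c^2 - 432*c*x^2 - 180*c + x*(378*c^2 + 828*c)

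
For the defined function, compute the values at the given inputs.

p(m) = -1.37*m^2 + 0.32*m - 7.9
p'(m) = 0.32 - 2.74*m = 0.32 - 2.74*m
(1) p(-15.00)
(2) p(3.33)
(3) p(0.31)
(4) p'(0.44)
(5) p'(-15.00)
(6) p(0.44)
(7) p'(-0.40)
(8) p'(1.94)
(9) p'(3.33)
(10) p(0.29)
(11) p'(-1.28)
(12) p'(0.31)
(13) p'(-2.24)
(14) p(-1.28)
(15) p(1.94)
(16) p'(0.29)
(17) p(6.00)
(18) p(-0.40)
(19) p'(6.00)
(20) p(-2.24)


(1) = -320.95
(2) = -22.03
(3) = -7.93
(4) = -0.89
(5) = 41.42
(6) = -8.02
(7) = 1.42
(8) = -5.00
(9) = -8.80
(10) = -7.92
(11) = 3.83
(12) = -0.53
(13) = 6.46
(14) = -10.55
(15) = -12.44
(16) = -0.47
(17) = -55.30
(18) = -8.25
(19) = -16.12
(20) = -15.49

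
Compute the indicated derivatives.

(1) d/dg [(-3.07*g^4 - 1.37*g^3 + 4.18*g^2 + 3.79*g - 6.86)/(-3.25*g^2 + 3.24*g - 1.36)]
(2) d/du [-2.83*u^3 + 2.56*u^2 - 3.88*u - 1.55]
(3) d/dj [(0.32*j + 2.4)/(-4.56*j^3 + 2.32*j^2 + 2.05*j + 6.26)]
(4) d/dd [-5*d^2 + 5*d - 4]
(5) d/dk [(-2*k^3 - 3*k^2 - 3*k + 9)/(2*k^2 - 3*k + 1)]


(1) = (19.955*g^5 - 25.3879*g^4 + 7.8232*g^3 + 31.4503*g^2 - 55.9596*g + 17.072)/(10.5625*g^4 - 21.06*g^3 + 19.3376*g^2 - 8.8128*g + 1.8496)
(2) = -8.49*u^2 + 5.12*u - 3.88
(3) = (2.9184*j^3 + 32.0896*j^2 - 11.136*j - 2.9168)/(20.7936*j^6 - 21.1584*j^5 - 13.3136*j^4 - 47.5792*j^3 + 33.2489*j^2 + 25.666*j + 39.1876)
(4) = 5 - 10*d
(5) = (-4*k^4 + 12*k^3 + 9*k^2 - 42*k + 24)/(4*k^4 - 12*k^3 + 13*k^2 - 6*k + 1)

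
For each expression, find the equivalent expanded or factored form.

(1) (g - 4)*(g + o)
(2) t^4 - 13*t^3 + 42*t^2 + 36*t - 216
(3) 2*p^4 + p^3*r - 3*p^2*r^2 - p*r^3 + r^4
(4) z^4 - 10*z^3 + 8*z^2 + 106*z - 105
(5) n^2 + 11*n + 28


(1) = g^2 + g*o - 4*g - 4*o
(2) = (t - 6)^2*(t - 3)*(t + 2)
(3) = (-2*p + r)*(-p + r)*(p + r)^2
(4) = (z - 7)*(z - 5)*(z - 1)*(z + 3)
(5) = (n + 4)*(n + 7)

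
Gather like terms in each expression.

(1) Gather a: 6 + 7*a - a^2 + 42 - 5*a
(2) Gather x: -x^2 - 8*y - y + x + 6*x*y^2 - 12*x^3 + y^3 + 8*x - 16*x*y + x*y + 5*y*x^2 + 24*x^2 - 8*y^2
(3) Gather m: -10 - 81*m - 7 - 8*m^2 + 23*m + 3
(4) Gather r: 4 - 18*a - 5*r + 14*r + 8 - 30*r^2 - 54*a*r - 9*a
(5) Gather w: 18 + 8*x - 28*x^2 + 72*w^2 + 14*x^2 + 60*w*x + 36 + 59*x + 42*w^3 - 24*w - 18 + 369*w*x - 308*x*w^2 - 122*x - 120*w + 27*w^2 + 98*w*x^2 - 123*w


(1) = -a^2 + 2*a + 48
(2) = -12*x^3 + x^2*(5*y + 23) + x*(6*y^2 - 15*y + 9) + y^3 - 8*y^2 - 9*y
(3) = -8*m^2 - 58*m - 14
(4) = -27*a - 30*r^2 + r*(9 - 54*a) + 12
(5) = 42*w^3 + w^2*(99 - 308*x) + w*(98*x^2 + 429*x - 267) - 14*x^2 - 55*x + 36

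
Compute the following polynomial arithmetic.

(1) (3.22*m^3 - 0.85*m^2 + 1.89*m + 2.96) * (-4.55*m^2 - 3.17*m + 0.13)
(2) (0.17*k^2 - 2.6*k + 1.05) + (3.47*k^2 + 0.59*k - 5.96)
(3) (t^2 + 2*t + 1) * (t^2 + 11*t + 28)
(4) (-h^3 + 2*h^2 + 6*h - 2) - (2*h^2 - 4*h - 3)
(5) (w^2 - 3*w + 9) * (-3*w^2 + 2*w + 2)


(1) = -14.651*m^5 - 6.3399*m^4 - 5.4864*m^3 - 19.5698*m^2 - 9.1375*m + 0.3848
(2) = 3.64*k^2 - 2.01*k - 4.91
(3) = t^4 + 13*t^3 + 51*t^2 + 67*t + 28
(4) = -h^3 + 10*h + 1
(5) = -3*w^4 + 11*w^3 - 31*w^2 + 12*w + 18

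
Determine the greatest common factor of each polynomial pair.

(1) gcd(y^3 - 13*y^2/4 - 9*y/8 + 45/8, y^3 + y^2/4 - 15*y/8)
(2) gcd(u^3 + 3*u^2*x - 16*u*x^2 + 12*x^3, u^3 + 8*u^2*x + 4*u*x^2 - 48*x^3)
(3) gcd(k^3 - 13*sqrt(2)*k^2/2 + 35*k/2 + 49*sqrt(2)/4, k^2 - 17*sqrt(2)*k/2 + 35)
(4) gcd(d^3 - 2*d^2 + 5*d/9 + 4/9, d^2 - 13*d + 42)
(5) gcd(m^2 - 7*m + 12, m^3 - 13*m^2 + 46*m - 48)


(1) = 1
(2) = gcd((u - 2*x)*(u - x)*(u + 6*x), (u - 2*x)*(u + 4*x)*(u + 6*x)) = -u^2 - 4*u*x + 12*x^2
(3) = gcd((k - 7*sqrt(2)/2)^2*(k + sqrt(2)/2), (k - 5*sqrt(2))*(k - 7*sqrt(2)/2)) = k - 7*sqrt(2)/2
(4) = gcd((d - 4/3)*(d - 1)*(d + 1/3), (d - 7)*(d - 6)) = 1
(5) = gcd((m - 4)*(m - 3), (m - 8)*(m - 3)*(m - 2)) = m - 3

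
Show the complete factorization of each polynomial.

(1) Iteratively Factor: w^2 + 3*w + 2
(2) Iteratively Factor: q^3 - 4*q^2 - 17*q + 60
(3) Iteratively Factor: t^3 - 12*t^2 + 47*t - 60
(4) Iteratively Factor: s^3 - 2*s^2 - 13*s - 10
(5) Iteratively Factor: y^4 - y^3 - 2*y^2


(1) = (w + 1)*(w + 2)
(2) = (q - 5)*(q^2 + q - 12) = (q - 5)*(q + 4)*(q - 3)
(3) = (t - 3)*(t^2 - 9*t + 20) = (t - 4)*(t - 3)*(t - 5)
(4) = (s + 2)*(s^2 - 4*s - 5) = (s + 1)*(s + 2)*(s - 5)
(5) = (y)*(y^3 - y^2 - 2*y) = y*(y + 1)*(y^2 - 2*y) = y*(y - 2)*(y + 1)*(y)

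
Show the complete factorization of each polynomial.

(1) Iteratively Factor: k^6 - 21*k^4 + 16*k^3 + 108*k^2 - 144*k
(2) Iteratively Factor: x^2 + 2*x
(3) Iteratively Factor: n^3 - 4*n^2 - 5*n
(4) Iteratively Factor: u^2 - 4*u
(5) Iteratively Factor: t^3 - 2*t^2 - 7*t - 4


(1) = (k - 2)*(k^5 + 2*k^4 - 17*k^3 - 18*k^2 + 72*k) = (k - 2)^2*(k^4 + 4*k^3 - 9*k^2 - 36*k) = (k - 2)^2*(k + 4)*(k^3 - 9*k) = (k - 2)^2*(k + 3)*(k + 4)*(k^2 - 3*k) = (k - 3)*(k - 2)^2*(k + 3)*(k + 4)*(k)
(2) = (x + 2)*(x)
(3) = (n - 5)*(n^2 + n) = n*(n - 5)*(n + 1)
(4) = (u)*(u - 4)
(5) = (t + 1)*(t^2 - 3*t - 4) = (t + 1)^2*(t - 4)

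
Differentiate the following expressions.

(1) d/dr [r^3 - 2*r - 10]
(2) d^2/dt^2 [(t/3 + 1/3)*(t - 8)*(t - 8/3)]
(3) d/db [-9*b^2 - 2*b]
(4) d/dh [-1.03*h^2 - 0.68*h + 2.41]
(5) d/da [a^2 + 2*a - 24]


(1) = 3*r^2 - 2
(2) = 2*t - 58/9
(3) = -18*b - 2
(4) = -2.06*h - 0.68
(5) = 2*a + 2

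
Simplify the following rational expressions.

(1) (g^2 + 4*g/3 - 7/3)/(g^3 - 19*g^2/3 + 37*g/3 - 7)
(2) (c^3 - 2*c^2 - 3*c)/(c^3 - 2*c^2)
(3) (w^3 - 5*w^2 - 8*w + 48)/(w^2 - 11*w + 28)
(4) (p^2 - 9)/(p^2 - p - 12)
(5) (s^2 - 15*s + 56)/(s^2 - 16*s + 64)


(1) = (3*g + 7)/(3*g^2 - 16*g + 21)
(2) = (c^2 - 2*c - 3)/(c^2 - 2*c)
(3) = (w^2 - w - 12)/(w - 7)
(4) = (p - 3)/(p - 4)
(5) = (s - 7)/(s - 8)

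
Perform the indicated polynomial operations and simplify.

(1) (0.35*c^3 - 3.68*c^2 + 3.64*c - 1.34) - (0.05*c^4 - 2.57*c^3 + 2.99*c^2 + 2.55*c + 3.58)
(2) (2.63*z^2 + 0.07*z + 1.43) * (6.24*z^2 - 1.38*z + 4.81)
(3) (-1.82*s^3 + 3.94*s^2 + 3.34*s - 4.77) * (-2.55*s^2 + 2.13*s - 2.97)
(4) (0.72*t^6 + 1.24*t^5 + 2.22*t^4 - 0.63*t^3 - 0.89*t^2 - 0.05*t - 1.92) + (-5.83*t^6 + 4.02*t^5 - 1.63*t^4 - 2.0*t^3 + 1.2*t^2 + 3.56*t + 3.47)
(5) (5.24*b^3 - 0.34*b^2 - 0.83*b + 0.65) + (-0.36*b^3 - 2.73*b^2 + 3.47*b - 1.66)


(1) = -0.05*c^4 + 2.92*c^3 - 6.67*c^2 + 1.09*c - 4.92
(2) = 16.4112*z^4 - 3.1926*z^3 + 21.4769*z^2 - 1.6367*z + 6.8783
(3) = 4.641*s^5 - 13.9236*s^4 + 5.2806*s^3 + 7.5759*s^2 - 20.0799*s + 14.1669
(4) = -5.11*t^6 + 5.26*t^5 + 0.59*t^4 - 2.63*t^3 + 0.31*t^2 + 3.51*t + 1.55
(5) = 4.88*b^3 - 3.07*b^2 + 2.64*b - 1.01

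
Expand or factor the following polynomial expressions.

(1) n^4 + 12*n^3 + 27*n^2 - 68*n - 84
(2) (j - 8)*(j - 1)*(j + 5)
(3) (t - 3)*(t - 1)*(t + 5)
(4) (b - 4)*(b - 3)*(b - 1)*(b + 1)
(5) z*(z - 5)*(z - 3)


(1) = (n - 2)*(n + 1)*(n + 6)*(n + 7)
(2) = j^3 - 4*j^2 - 37*j + 40
(3) = t^3 + t^2 - 17*t + 15
(4) = b^4 - 7*b^3 + 11*b^2 + 7*b - 12
(5) = z^3 - 8*z^2 + 15*z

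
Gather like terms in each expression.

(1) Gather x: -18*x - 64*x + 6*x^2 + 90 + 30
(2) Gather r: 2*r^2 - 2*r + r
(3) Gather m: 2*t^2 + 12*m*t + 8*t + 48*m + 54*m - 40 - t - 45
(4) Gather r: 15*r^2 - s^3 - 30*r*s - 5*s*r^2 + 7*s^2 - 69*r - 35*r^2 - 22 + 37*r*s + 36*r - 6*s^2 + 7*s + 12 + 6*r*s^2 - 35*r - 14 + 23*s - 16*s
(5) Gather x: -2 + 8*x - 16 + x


(1) = 6*x^2 - 82*x + 120
(2) = 2*r^2 - r
(3) = m*(12*t + 102) + 2*t^2 + 7*t - 85
(4) = r^2*(-5*s - 20) + r*(6*s^2 + 7*s - 68) - s^3 + s^2 + 14*s - 24
(5) = 9*x - 18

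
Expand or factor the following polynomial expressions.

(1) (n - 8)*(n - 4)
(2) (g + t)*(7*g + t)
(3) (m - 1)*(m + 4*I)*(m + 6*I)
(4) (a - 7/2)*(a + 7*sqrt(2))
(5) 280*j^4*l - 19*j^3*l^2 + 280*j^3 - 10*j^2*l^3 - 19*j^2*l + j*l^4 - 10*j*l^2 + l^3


(1) = n^2 - 12*n + 32
(2) = 7*g^2 + 8*g*t + t^2
(3) = m^3 - m^2 + 10*I*m^2 - 24*m - 10*I*m + 24
(4) = a^2 - 7*a/2 + 7*sqrt(2)*a - 49*sqrt(2)/2
(5) = (-8*j + l)*(-7*j + l)*(5*j + l)*(j*l + 1)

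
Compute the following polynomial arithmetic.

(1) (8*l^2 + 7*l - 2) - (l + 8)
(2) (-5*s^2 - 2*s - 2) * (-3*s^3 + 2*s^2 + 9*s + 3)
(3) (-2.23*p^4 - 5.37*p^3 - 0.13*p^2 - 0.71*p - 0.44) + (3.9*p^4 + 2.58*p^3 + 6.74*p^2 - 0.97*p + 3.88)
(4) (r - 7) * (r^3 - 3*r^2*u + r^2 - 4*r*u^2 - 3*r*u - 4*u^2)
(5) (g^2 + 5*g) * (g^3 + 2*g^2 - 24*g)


(1) = 8*l^2 + 6*l - 10
(2) = 15*s^5 - 4*s^4 - 43*s^3 - 37*s^2 - 24*s - 6
(3) = 1.67*p^4 - 2.79*p^3 + 6.61*p^2 - 1.68*p + 3.44
(4) = r^4 - 3*r^3*u - 6*r^3 - 4*r^2*u^2 + 18*r^2*u - 7*r^2 + 24*r*u^2 + 21*r*u + 28*u^2
(5) = g^5 + 7*g^4 - 14*g^3 - 120*g^2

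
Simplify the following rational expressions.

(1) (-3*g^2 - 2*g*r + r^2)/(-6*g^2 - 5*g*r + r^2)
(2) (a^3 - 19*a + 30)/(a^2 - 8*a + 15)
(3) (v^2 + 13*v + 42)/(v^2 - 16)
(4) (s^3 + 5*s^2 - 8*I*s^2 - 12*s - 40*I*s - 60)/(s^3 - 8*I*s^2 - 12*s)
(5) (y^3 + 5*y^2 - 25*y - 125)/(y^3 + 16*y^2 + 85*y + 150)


(1) = (-3*g + r)/(-6*g + r)
(2) = (a^2 + 3*a - 10)/(a - 5)
(3) = (v^2 + 13*v + 42)/(v^2 - 16)
(4) = (s + 5)/s
(5) = (y - 5)/(y + 6)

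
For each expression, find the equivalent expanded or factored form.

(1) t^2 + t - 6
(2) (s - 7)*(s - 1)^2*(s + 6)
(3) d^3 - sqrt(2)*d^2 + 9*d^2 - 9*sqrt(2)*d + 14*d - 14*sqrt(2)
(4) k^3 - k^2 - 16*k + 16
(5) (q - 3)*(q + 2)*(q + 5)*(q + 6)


(1) = (t - 2)*(t + 3)
(2) = s^4 - 3*s^3 - 39*s^2 + 83*s - 42
(3) = (d + 2)*(d + 7)*(d - sqrt(2))
(4) = (k - 4)*(k - 1)*(k + 4)
(5) = q^4 + 10*q^3 + 13*q^2 - 96*q - 180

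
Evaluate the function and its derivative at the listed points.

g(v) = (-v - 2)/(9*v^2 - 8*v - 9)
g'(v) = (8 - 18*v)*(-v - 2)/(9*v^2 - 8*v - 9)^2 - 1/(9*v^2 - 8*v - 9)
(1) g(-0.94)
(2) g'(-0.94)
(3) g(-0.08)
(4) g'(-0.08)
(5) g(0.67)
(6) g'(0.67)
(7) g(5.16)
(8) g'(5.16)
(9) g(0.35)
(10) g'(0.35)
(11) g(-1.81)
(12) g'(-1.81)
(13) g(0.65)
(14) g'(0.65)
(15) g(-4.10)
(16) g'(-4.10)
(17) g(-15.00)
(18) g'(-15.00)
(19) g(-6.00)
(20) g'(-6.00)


(1) = -0.16
(2) = -0.79
(3) = 0.23
(4) = -0.14
(5) = 0.26
(6) = 0.20
(7) = -0.04
(8) = 0.01
(9) = 0.22
(10) = 0.06
(11) = -0.01
(12) = -0.03
(13) = 0.25
(14) = 0.19
(15) = 0.01
(16) = -0.00
(17) = 0.01
(18) = 0.00
(19) = 0.01
(20) = 0.00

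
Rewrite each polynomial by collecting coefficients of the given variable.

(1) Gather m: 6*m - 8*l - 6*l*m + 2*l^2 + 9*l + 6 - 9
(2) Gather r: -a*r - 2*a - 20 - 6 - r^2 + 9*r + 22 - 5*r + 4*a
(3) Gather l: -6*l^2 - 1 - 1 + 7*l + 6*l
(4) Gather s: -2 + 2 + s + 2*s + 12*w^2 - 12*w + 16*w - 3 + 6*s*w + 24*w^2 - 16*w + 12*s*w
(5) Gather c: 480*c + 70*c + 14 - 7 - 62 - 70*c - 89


(1) = 2*l^2 + l + m*(6 - 6*l) - 3
(2) = 2*a - r^2 + r*(4 - a) - 4
(3) = -6*l^2 + 13*l - 2
(4) = s*(18*w + 3) + 36*w^2 - 12*w - 3
(5) = 480*c - 144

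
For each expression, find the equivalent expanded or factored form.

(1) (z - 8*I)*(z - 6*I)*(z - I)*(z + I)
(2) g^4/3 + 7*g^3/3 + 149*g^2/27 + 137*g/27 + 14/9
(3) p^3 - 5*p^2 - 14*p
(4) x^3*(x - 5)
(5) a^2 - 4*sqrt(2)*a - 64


(1) = z^4 - 14*I*z^3 - 47*z^2 - 14*I*z - 48
(2) = (g/3 + 1)*(g + 2/3)*(g + 1)*(g + 7/3)
(3) = p*(p - 7)*(p + 2)
(4) = x^4 - 5*x^3
(5) = (a - 8*sqrt(2))*(a + 4*sqrt(2))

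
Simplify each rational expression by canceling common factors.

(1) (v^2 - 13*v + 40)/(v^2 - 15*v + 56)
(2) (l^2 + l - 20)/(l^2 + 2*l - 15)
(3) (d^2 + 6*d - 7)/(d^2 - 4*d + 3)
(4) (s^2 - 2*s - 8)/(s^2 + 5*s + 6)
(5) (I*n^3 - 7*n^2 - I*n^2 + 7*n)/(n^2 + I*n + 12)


(1) = (v - 5)/(v - 7)
(2) = (l - 4)/(l - 3)
(3) = (d + 7)/(d - 3)
(4) = (s - 4)/(s + 3)
(5) = (I*n^3 + n^2*(-7 - I) + 7*n)/(n^2 + I*n + 12)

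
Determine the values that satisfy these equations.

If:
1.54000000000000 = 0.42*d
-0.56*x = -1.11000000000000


Then:
d = 3.67
x = 1.98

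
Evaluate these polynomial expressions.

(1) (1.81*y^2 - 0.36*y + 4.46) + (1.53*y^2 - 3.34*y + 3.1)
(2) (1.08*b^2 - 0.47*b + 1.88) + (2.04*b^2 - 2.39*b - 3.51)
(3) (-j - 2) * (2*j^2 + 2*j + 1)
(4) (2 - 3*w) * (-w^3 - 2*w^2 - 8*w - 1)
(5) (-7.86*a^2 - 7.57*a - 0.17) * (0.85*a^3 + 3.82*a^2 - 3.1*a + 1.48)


(1) = 3.34*y^2 - 3.7*y + 7.56
(2) = 3.12*b^2 - 2.86*b - 1.63
(3) = -2*j^3 - 6*j^2 - 5*j - 2
(4) = 3*w^4 + 4*w^3 + 20*w^2 - 13*w - 2
(5) = -6.681*a^5 - 36.4597*a^4 - 4.6959*a^3 + 11.1848*a^2 - 10.6766*a - 0.2516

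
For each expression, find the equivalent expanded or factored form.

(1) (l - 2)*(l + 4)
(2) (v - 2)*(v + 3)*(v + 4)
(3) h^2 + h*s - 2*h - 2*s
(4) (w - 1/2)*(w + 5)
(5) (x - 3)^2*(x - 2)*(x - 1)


(1) = l^2 + 2*l - 8
(2) = v^3 + 5*v^2 - 2*v - 24
(3) = (h - 2)*(h + s)
(4) = w^2 + 9*w/2 - 5/2
(5) = x^4 - 9*x^3 + 29*x^2 - 39*x + 18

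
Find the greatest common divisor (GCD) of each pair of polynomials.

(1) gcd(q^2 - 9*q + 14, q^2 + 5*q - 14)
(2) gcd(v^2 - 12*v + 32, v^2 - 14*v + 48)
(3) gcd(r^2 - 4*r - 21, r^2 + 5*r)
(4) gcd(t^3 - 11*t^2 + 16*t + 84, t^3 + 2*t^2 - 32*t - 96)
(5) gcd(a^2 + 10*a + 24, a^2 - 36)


(1) = gcd((q - 7)*(q - 2), (q - 2)*(q + 7)) = q - 2
(2) = v - 8
(3) = gcd((r - 7)*(r + 3), r*(r + 5)) = 1
(4) = gcd((t - 7)*(t - 6)*(t + 2), (t - 6)*(t + 4)^2) = t - 6
(5) = gcd((a + 4)*(a + 6), (a - 6)*(a + 6)) = a + 6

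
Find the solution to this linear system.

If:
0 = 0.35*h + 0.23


Then:
h = -0.66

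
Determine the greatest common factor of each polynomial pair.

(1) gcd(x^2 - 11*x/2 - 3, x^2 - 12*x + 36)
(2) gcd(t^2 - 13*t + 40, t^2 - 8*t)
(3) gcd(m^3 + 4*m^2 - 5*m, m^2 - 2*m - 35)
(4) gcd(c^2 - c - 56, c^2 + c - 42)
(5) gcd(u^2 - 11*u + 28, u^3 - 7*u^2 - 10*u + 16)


(1) = x - 6
(2) = t - 8
(3) = gcd(m*(m - 1)*(m + 5), (m - 7)*(m + 5)) = m + 5
(4) = gcd((c - 8)*(c + 7), (c - 6)*(c + 7)) = c + 7
(5) = 1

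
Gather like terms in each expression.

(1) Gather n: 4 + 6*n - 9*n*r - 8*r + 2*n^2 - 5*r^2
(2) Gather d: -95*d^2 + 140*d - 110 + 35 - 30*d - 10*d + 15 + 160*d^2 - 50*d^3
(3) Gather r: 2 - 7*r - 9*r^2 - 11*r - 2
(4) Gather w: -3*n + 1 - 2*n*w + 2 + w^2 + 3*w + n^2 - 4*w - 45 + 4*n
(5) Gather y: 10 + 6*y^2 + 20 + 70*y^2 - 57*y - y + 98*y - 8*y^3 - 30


(1) = 2*n^2 + n*(6 - 9*r) - 5*r^2 - 8*r + 4
(2) = -50*d^3 + 65*d^2 + 100*d - 60
(3) = -9*r^2 - 18*r
(4) = n^2 + n + w^2 + w*(-2*n - 1) - 42
(5) = -8*y^3 + 76*y^2 + 40*y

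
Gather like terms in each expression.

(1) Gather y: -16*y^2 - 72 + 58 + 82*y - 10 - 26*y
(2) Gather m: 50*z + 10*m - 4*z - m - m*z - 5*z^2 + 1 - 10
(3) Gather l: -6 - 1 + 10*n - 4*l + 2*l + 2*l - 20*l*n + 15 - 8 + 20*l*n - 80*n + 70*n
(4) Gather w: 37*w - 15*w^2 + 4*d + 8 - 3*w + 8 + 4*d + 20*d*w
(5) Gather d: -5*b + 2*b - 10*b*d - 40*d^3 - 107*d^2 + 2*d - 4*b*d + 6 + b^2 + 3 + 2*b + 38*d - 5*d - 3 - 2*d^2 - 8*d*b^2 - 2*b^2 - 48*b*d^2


(1) = -16*y^2 + 56*y - 24
(2) = m*(9 - z) - 5*z^2 + 46*z - 9
(3) = 0
(4) = 8*d - 15*w^2 + w*(20*d + 34) + 16
(5) = -b^2 - b - 40*d^3 + d^2*(-48*b - 109) + d*(-8*b^2 - 14*b + 35) + 6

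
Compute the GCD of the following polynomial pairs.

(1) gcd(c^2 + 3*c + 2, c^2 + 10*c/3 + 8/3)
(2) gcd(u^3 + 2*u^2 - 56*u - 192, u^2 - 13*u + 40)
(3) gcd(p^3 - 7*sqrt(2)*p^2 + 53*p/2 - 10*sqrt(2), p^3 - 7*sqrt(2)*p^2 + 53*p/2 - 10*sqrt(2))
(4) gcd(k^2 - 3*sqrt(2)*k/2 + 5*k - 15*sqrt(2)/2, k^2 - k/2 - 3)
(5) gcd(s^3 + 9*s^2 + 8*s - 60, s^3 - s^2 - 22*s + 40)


(1) = c + 2
(2) = u - 8
(3) = p^3 - 7*sqrt(2)*p^2 + 53*p/2 - 10*sqrt(2)
(4) = gcd((k + 5)*(k - 3*sqrt(2)/2), (k - 2)*(k + 3/2)) = 1
(5) = s^2 + 3*s - 10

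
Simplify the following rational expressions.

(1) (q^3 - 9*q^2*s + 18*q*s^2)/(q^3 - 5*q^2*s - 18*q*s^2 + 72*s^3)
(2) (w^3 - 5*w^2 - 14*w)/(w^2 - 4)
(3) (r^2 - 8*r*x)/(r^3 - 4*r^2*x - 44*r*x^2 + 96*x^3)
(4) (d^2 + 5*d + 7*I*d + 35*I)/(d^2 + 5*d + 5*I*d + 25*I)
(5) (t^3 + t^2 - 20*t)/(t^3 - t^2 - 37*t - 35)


(1) = q/(q + 4*s)
(2) = (w^2 - 7*w)/(w - 2)
(3) = -r/(-r^2 - 4*r*x + 12*x^2)
(4) = (d + 7*I)/(d + 5*I)
(5) = (t^2 - 4*t)/(t^2 - 6*t - 7)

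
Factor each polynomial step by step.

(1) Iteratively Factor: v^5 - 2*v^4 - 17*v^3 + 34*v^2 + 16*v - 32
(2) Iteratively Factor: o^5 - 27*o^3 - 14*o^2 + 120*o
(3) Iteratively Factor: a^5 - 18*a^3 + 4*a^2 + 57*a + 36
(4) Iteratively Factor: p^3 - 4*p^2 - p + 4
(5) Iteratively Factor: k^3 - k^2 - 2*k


(1) = (v + 1)*(v^4 - 3*v^3 - 14*v^2 + 48*v - 32) = (v - 1)*(v + 1)*(v^3 - 2*v^2 - 16*v + 32) = (v - 1)*(v + 1)*(v + 4)*(v^2 - 6*v + 8) = (v - 4)*(v - 1)*(v + 1)*(v + 4)*(v - 2)
(2) = (o - 2)*(o^4 + 2*o^3 - 23*o^2 - 60*o) = (o - 2)*(o + 4)*(o^3 - 2*o^2 - 15*o) = (o - 5)*(o - 2)*(o + 4)*(o^2 + 3*o) = (o - 5)*(o - 2)*(o + 3)*(o + 4)*(o)
(3) = (a + 4)*(a^4 - 4*a^3 - 2*a^2 + 12*a + 9) = (a + 1)*(a + 4)*(a^3 - 5*a^2 + 3*a + 9) = (a + 1)^2*(a + 4)*(a^2 - 6*a + 9) = (a - 3)*(a + 1)^2*(a + 4)*(a - 3)
(4) = (p + 1)*(p^2 - 5*p + 4) = (p - 4)*(p + 1)*(p - 1)
(5) = (k + 1)*(k^2 - 2*k) = k*(k + 1)*(k - 2)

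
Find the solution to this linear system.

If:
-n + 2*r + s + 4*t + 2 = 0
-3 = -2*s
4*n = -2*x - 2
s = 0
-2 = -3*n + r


Then:
No Solution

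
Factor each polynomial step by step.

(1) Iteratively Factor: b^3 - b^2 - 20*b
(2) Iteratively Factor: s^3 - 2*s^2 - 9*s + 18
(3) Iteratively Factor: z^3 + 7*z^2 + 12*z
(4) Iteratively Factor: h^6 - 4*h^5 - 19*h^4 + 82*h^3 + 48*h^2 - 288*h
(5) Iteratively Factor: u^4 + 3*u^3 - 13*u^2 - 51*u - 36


(1) = (b)*(b^2 - b - 20) = b*(b - 5)*(b + 4)
(2) = (s - 2)*(s^2 - 9) = (s - 2)*(s + 3)*(s - 3)
(3) = (z + 4)*(z^2 + 3*z) = z*(z + 4)*(z + 3)
(4) = (h - 3)*(h^5 - h^4 - 22*h^3 + 16*h^2 + 96*h) = h*(h - 3)*(h^4 - h^3 - 22*h^2 + 16*h + 96) = h*(h - 4)*(h - 3)*(h^3 + 3*h^2 - 10*h - 24) = h*(h - 4)*(h - 3)^2*(h^2 + 6*h + 8) = h*(h - 4)*(h - 3)^2*(h + 2)*(h + 4)
(5) = (u + 1)*(u^3 + 2*u^2 - 15*u - 36) = (u + 1)*(u + 3)*(u^2 - u - 12) = (u - 4)*(u + 1)*(u + 3)*(u + 3)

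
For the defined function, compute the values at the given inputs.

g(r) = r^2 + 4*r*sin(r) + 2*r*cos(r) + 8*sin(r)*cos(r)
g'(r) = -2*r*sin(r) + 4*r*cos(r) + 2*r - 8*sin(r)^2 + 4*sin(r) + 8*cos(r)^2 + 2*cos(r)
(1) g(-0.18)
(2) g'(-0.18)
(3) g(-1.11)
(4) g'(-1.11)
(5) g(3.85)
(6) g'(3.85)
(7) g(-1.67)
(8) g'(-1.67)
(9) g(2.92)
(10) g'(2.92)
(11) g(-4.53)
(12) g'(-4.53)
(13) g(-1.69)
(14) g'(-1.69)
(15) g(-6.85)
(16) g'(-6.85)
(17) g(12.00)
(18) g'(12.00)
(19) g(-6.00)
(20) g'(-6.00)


(1) = -1.60
(2) = 7.61
(3) = 1.04
(4) = -13.71
(5) = 2.91
(6) = -1.88
(7) = 10.56
(8) = -18.02
(9) = 3.68
(10) = -0.68
(11) = 2.92
(12) = -0.77
(13) = 10.91
(14) = -17.92
(15) = 46.45
(16) = -41.24
(17) = 134.87
(18) = 80.32
(19) = 19.92
(20) = -21.90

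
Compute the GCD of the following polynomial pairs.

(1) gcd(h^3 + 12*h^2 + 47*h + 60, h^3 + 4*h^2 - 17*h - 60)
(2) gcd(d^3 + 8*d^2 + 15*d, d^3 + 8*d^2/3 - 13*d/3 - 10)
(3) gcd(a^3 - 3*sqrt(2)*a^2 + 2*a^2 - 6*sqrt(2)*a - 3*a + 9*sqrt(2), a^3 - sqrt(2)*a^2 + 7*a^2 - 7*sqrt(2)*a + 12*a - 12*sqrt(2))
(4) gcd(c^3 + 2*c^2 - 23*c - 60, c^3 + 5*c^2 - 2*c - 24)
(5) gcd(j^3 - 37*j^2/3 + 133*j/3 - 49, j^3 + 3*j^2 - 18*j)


(1) = gcd((h + 3)*(h + 4)*(h + 5), (h - 4)*(h + 3)*(h + 5)) = h^2 + 8*h + 15
(2) = gcd(d*(d + 3)*(d + 5), (d - 2)*(d + 5/3)*(d + 3)) = d + 3
(3) = a + 3
(4) = gcd((c - 5)*(c + 3)*(c + 4), (c - 2)*(c + 3)*(c + 4)) = c^2 + 7*c + 12
(5) = j - 3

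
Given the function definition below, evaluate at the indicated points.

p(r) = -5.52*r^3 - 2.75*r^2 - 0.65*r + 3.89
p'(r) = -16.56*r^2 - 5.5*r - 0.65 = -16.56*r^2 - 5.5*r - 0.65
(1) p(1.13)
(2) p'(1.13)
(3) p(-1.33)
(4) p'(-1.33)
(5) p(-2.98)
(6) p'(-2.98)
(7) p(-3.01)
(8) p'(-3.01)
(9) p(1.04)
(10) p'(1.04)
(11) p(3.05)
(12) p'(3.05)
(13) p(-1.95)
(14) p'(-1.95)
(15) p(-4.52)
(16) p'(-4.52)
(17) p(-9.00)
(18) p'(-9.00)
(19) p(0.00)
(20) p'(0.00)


(1) = -8.32
(2) = -28.01
(3) = 12.88
(4) = -22.63
(5) = 127.48
(6) = -131.32
(7) = 131.47
(8) = -134.13
(9) = -5.97
(10) = -24.28
(11) = -180.29
(12) = -171.47
(13) = 35.63
(14) = -52.89
(15) = 460.39
(16) = -314.12
(17) = 3811.07
(18) = -1292.51
(19) = 3.89
(20) = -0.65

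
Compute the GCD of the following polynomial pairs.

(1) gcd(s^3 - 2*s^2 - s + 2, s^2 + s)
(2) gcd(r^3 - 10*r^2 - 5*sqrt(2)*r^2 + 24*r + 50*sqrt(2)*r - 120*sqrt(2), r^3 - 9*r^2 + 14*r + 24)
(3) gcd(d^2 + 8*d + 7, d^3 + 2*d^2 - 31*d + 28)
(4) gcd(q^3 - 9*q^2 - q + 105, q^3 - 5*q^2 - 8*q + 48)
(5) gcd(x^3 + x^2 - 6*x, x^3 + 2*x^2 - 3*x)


(1) = s + 1
(2) = r^2 - 10*r + 24
(3) = gcd((d + 1)*(d + 7), (d - 4)*(d - 1)*(d + 7)) = d + 7
(4) = gcd((q - 7)*(q - 5)*(q + 3), (q - 4)^2*(q + 3)) = q + 3
(5) = gcd(x*(x - 2)*(x + 3), x*(x - 1)*(x + 3)) = x^2 + 3*x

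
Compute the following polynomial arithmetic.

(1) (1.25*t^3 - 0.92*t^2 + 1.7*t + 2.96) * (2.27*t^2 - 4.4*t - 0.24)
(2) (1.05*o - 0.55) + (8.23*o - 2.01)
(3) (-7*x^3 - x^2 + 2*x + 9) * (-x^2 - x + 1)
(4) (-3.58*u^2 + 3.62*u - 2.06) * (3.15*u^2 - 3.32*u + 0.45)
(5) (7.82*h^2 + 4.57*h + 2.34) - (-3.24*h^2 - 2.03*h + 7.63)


(1) = 2.8375*t^5 - 7.5884*t^4 + 7.607*t^3 - 0.54*t^2 - 13.432*t - 0.7104
(2) = 9.28*o - 2.56
(3) = 7*x^5 + 8*x^4 - 8*x^3 - 12*x^2 - 7*x + 9
(4) = -11.277*u^4 + 23.2886*u^3 - 20.1184*u^2 + 8.4682*u - 0.927
(5) = 11.06*h^2 + 6.6*h - 5.29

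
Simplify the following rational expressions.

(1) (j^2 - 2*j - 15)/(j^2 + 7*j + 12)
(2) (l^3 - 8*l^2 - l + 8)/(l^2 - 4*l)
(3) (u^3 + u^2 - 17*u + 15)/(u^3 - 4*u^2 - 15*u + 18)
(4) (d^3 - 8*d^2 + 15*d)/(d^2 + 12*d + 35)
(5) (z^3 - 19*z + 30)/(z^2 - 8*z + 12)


(1) = (j - 5)/(j + 4)
(2) = (l^3 - 8*l^2 - l + 8)/(l^2 - 4*l)
(3) = (u^2 + 2*u - 15)/(u^2 - 3*u - 18)
(4) = (d^3 - 8*d^2 + 15*d)/(d^2 + 12*d + 35)
(5) = (z^2 + 2*z - 15)/(z - 6)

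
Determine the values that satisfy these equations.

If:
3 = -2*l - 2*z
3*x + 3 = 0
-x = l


Then:
l = 1
x = -1
z = -5/2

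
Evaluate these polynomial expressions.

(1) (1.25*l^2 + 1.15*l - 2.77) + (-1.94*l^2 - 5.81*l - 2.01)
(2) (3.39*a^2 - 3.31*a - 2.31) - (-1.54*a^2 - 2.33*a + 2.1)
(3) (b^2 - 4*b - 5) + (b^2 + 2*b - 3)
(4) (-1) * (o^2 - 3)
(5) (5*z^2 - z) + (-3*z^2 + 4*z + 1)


(1) = -0.69*l^2 - 4.66*l - 4.78
(2) = 4.93*a^2 - 0.98*a - 4.41
(3) = 2*b^2 - 2*b - 8
(4) = 3 - o^2
(5) = 2*z^2 + 3*z + 1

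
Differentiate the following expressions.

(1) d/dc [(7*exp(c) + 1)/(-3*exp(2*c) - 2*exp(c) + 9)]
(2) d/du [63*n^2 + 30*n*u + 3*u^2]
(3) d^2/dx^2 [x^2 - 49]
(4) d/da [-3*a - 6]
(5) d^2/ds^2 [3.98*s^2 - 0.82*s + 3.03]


(1) = (21*exp(2*c) + 6*exp(c) + 65)*exp(c)/(9*exp(4*c) + 12*exp(3*c) - 50*exp(2*c) - 36*exp(c) + 81)
(2) = 30*n + 6*u
(3) = 2
(4) = -3
(5) = 7.96000000000000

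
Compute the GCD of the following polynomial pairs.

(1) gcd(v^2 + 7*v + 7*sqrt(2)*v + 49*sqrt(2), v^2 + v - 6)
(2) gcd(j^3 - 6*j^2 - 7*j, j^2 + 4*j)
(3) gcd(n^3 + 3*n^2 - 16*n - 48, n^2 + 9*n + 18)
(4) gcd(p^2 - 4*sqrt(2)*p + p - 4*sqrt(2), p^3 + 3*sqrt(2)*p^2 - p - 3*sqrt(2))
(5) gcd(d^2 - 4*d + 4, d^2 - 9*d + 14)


(1) = gcd((v + 7)*(v + 7*sqrt(2)), (v - 2)*(v + 3)) = 1
(2) = gcd(j*(j - 7)*(j + 1), j*(j + 4)) = j
(3) = gcd((n - 4)*(n + 3)*(n + 4), (n + 3)*(n + 6)) = n + 3
(4) = gcd((p + 1)*(p - 4*sqrt(2)), (p - 1)*(p + 1)*(p + 3*sqrt(2))) = p + 1
(5) = gcd((d - 2)^2, (d - 7)*(d - 2)) = d - 2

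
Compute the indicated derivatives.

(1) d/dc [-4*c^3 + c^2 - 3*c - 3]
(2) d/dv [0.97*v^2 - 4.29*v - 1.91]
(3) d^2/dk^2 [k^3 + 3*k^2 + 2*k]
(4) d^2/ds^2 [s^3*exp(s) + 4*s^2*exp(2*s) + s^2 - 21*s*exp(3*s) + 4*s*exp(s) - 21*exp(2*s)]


(1) = -12*c^2 + 2*c - 3
(2) = 1.94*v - 4.29
(3) = 6*k + 6
(4) = s^3*exp(s) + 16*s^2*exp(2*s) + 6*s^2*exp(s) - 189*s*exp(3*s) + 32*s*exp(2*s) + 10*s*exp(s) - 126*exp(3*s) - 76*exp(2*s) + 8*exp(s) + 2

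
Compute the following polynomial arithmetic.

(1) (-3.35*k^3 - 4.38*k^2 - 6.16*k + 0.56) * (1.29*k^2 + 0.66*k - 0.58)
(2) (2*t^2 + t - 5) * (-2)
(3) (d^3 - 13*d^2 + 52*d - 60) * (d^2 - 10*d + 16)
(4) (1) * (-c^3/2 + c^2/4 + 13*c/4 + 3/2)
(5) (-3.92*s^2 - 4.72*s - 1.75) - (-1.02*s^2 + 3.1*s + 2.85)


(1) = -4.3215*k^5 - 7.8612*k^4 - 8.8942*k^3 - 0.8028*k^2 + 3.9424*k - 0.3248
(2) = -4*t^2 - 2*t + 10
(3) = d^5 - 23*d^4 + 198*d^3 - 788*d^2 + 1432*d - 960
(4) = -c^3/2 + c^2/4 + 13*c/4 + 3/2
(5) = -2.9*s^2 - 7.82*s - 4.6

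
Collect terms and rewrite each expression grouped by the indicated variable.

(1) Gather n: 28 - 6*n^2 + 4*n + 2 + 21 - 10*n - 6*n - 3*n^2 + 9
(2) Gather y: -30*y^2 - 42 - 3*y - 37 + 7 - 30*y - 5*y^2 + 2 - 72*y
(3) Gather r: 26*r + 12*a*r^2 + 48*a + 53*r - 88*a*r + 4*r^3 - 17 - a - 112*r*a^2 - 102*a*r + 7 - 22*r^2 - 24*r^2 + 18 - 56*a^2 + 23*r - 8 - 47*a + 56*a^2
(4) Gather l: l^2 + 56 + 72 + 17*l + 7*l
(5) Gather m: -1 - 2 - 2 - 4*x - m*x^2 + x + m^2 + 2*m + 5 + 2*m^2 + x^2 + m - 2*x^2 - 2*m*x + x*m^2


(1) = -9*n^2 - 12*n + 60
(2) = -35*y^2 - 105*y - 70
(3) = 4*r^3 + r^2*(12*a - 46) + r*(-112*a^2 - 190*a + 102)
(4) = l^2 + 24*l + 128
(5) = m^2*(x + 3) + m*(-x^2 - 2*x + 3) - x^2 - 3*x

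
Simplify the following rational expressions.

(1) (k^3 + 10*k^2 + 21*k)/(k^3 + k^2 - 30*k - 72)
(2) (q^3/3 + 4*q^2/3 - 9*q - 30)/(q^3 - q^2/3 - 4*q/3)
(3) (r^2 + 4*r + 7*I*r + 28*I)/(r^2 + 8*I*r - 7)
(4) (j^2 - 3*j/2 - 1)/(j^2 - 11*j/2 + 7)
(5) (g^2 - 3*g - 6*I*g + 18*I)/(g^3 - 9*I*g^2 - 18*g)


(1) = (k^2 + 7*k)/(k^2 - 2*k - 24)
(2) = (q^3 + 4*q^2 - 27*q - 90)/(3*q^3 - q^2 - 4*q)
(3) = (r + 4)/(r + I)
(4) = (2*j + 1)/(2*j - 7)
(5) = (g - 3)/(g^2 - 3*I*g)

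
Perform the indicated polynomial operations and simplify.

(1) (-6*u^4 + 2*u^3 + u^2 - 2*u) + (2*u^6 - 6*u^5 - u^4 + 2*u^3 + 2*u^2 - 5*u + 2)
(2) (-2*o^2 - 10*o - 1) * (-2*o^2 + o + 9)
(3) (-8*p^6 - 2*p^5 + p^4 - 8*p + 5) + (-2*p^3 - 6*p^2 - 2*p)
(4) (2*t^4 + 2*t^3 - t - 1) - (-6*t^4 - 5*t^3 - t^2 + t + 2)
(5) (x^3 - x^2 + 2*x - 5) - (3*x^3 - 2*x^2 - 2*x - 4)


(1) = 2*u^6 - 6*u^5 - 7*u^4 + 4*u^3 + 3*u^2 - 7*u + 2
(2) = 4*o^4 + 18*o^3 - 26*o^2 - 91*o - 9
(3) = -8*p^6 - 2*p^5 + p^4 - 2*p^3 - 6*p^2 - 10*p + 5
(4) = 8*t^4 + 7*t^3 + t^2 - 2*t - 3
(5) = -2*x^3 + x^2 + 4*x - 1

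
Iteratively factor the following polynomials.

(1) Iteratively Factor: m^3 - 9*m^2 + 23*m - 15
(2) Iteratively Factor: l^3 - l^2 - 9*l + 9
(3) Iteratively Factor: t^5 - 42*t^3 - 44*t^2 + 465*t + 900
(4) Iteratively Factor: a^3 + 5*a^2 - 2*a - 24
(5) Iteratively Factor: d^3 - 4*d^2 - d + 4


(1) = (m - 3)*(m^2 - 6*m + 5) = (m - 5)*(m - 3)*(m - 1)
(2) = (l - 1)*(l^2 - 9) = (l - 3)*(l - 1)*(l + 3)
(3) = (t + 3)*(t^4 - 3*t^3 - 33*t^2 + 55*t + 300) = (t - 5)*(t + 3)*(t^3 + 2*t^2 - 23*t - 60) = (t - 5)*(t + 3)*(t + 4)*(t^2 - 2*t - 15) = (t - 5)*(t + 3)^2*(t + 4)*(t - 5)
(4) = (a + 3)*(a^2 + 2*a - 8) = (a + 3)*(a + 4)*(a - 2)
(5) = (d + 1)*(d^2 - 5*d + 4) = (d - 4)*(d + 1)*(d - 1)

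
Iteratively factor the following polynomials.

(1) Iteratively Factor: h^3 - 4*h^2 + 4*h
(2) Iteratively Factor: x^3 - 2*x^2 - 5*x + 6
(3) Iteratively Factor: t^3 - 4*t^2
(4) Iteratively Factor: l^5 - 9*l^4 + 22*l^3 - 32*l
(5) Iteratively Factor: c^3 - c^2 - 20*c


(1) = (h - 2)*(h^2 - 2*h) = h*(h - 2)*(h - 2)
(2) = (x + 2)*(x^2 - 4*x + 3) = (x - 3)*(x + 2)*(x - 1)
(3) = (t)*(t^2 - 4*t) = t^2*(t - 4)
(4) = (l)*(l^4 - 9*l^3 + 22*l^2 - 32) = l*(l - 2)*(l^3 - 7*l^2 + 8*l + 16) = l*(l - 4)*(l - 2)*(l^2 - 3*l - 4) = l*(l - 4)*(l - 2)*(l + 1)*(l - 4)
(5) = (c)*(c^2 - c - 20) = c*(c - 5)*(c + 4)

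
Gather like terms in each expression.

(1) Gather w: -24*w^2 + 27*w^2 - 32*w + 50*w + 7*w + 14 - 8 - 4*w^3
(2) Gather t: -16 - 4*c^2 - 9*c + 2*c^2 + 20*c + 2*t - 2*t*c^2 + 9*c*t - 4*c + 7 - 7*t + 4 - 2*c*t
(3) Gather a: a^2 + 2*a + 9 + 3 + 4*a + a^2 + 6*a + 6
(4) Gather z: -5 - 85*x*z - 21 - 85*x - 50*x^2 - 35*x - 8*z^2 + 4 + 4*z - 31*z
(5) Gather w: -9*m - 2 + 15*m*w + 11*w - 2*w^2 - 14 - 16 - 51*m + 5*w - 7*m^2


(1) = -4*w^3 + 3*w^2 + 25*w + 6
(2) = -2*c^2 + 7*c + t*(-2*c^2 + 7*c - 5) - 5
(3) = 2*a^2 + 12*a + 18
(4) = -50*x^2 - 120*x - 8*z^2 + z*(-85*x - 27) - 22
(5) = -7*m^2 - 60*m - 2*w^2 + w*(15*m + 16) - 32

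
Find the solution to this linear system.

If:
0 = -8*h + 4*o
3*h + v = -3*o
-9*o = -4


Then:
h = 2/9
o = 4/9
v = -2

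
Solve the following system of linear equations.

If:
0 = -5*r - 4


Then:
r = -4/5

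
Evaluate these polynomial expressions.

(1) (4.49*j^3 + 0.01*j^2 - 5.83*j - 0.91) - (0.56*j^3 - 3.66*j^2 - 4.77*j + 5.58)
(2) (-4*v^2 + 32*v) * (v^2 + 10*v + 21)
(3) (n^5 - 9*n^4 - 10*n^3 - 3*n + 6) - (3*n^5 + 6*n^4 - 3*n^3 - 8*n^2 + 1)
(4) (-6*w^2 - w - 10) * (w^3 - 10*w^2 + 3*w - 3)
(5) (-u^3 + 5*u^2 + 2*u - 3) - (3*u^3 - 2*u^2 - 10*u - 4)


(1) = 3.93*j^3 + 3.67*j^2 - 1.06*j - 6.49
(2) = -4*v^4 - 8*v^3 + 236*v^2 + 672*v
(3) = -2*n^5 - 15*n^4 - 7*n^3 + 8*n^2 - 3*n + 5
(4) = -6*w^5 + 59*w^4 - 18*w^3 + 115*w^2 - 27*w + 30
(5) = -4*u^3 + 7*u^2 + 12*u + 1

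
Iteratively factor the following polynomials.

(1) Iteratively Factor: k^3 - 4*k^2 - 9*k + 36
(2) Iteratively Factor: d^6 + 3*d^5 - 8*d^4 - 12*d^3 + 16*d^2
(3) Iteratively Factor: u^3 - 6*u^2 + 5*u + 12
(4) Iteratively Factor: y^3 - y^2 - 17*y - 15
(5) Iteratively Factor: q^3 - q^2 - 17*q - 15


(1) = (k - 3)*(k^2 - k - 12) = (k - 3)*(k + 3)*(k - 4)
(2) = (d)*(d^5 + 3*d^4 - 8*d^3 - 12*d^2 + 16*d) = d^2*(d^4 + 3*d^3 - 8*d^2 - 12*d + 16) = d^2*(d - 2)*(d^3 + 5*d^2 + 2*d - 8) = d^2*(d - 2)*(d + 2)*(d^2 + 3*d - 4) = d^2*(d - 2)*(d + 2)*(d + 4)*(d - 1)
(3) = (u - 4)*(u^2 - 2*u - 3) = (u - 4)*(u + 1)*(u - 3)
(4) = (y - 5)*(y^2 + 4*y + 3) = (y - 5)*(y + 3)*(y + 1)
(5) = (q - 5)*(q^2 + 4*q + 3) = (q - 5)*(q + 3)*(q + 1)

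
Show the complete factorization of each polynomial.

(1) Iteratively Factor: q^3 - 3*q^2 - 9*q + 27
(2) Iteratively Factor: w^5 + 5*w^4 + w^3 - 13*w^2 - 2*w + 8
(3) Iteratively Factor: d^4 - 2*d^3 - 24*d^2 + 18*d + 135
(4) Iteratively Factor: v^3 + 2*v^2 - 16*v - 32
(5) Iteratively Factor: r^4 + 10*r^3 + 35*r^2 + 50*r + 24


(1) = (q + 3)*(q^2 - 6*q + 9) = (q - 3)*(q + 3)*(q - 3)
(2) = (w - 1)*(w^4 + 6*w^3 + 7*w^2 - 6*w - 8) = (w - 1)^2*(w^3 + 7*w^2 + 14*w + 8) = (w - 1)^2*(w + 1)*(w^2 + 6*w + 8) = (w - 1)^2*(w + 1)*(w + 4)*(w + 2)
(3) = (d + 3)*(d^3 - 5*d^2 - 9*d + 45) = (d - 5)*(d + 3)*(d^2 - 9) = (d - 5)*(d + 3)^2*(d - 3)
(4) = (v - 4)*(v^2 + 6*v + 8) = (v - 4)*(v + 2)*(v + 4)
(5) = (r + 2)*(r^3 + 8*r^2 + 19*r + 12) = (r + 2)*(r + 4)*(r^2 + 4*r + 3) = (r + 2)*(r + 3)*(r + 4)*(r + 1)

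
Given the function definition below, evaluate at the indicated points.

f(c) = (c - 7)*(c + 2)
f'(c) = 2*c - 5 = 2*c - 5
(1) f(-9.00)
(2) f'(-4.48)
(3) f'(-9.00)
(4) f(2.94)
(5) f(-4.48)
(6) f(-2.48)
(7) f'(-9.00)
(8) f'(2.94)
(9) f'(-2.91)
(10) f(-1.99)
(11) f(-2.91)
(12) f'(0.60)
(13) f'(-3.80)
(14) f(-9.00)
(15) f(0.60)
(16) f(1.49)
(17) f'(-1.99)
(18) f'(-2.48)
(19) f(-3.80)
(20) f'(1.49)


(1) = 112.00
(2) = -13.96
(3) = -23.00
(4) = -20.06
(5) = 28.47
(6) = 4.55
(7) = -23.00
(8) = 0.88
(9) = -10.82
(10) = -0.09
(11) = 9.02
(12) = -3.80
(13) = -12.60
(14) = 112.00
(15) = -16.64
(16) = -19.23
(17) = -8.98
(18) = -9.96
(19) = 19.44
(20) = -2.02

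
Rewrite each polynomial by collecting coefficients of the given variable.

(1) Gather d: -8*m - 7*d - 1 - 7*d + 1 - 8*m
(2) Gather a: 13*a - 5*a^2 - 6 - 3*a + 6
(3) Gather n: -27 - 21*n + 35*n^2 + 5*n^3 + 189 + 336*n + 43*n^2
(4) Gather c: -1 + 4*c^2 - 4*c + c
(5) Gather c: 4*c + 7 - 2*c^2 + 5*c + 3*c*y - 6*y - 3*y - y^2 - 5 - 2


(1) = -14*d - 16*m
(2) = -5*a^2 + 10*a
(3) = 5*n^3 + 78*n^2 + 315*n + 162
(4) = 4*c^2 - 3*c - 1
(5) = -2*c^2 + c*(3*y + 9) - y^2 - 9*y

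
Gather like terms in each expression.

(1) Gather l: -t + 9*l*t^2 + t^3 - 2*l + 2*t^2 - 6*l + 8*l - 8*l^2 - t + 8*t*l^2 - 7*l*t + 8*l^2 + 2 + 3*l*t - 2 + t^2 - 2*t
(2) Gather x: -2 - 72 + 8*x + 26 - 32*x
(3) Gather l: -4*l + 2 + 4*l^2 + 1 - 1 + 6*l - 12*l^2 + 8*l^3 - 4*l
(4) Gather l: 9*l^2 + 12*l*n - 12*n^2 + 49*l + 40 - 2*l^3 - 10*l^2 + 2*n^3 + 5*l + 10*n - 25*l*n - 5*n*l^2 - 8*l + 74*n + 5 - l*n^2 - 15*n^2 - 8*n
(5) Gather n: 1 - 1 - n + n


(1) = 8*l^2*t + l*(9*t^2 - 4*t) + t^3 + 3*t^2 - 4*t
(2) = -24*x - 48
(3) = 8*l^3 - 8*l^2 - 2*l + 2
(4) = -2*l^3 + l^2*(-5*n - 1) + l*(-n^2 - 13*n + 46) + 2*n^3 - 27*n^2 + 76*n + 45
(5) = 0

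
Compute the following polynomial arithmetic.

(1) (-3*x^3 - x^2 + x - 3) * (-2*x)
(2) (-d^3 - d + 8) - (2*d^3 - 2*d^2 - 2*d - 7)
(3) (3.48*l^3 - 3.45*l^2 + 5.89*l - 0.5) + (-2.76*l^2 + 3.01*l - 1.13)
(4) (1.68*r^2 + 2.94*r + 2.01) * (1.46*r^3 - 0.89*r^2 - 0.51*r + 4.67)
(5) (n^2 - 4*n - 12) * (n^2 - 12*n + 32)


(1) = 6*x^4 + 2*x^3 - 2*x^2 + 6*x
(2) = -3*d^3 + 2*d^2 + d + 15
(3) = 3.48*l^3 - 6.21*l^2 + 8.9*l - 1.63
(4) = 2.4528*r^5 + 2.7972*r^4 - 0.5388*r^3 + 4.5573*r^2 + 12.7047*r + 9.3867
(5) = n^4 - 16*n^3 + 68*n^2 + 16*n - 384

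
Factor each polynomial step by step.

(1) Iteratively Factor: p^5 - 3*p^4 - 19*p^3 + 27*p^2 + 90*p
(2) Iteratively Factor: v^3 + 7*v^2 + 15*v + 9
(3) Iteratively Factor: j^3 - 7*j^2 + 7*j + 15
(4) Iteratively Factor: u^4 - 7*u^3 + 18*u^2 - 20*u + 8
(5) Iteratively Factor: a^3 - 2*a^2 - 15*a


(1) = (p - 3)*(p^4 - 19*p^2 - 30*p) = (p - 3)*(p + 3)*(p^3 - 3*p^2 - 10*p) = (p - 5)*(p - 3)*(p + 3)*(p^2 + 2*p) = p*(p - 5)*(p - 3)*(p + 3)*(p + 2)
(2) = (v + 3)*(v^2 + 4*v + 3) = (v + 3)^2*(v + 1)
(3) = (j - 3)*(j^2 - 4*j - 5) = (j - 5)*(j - 3)*(j + 1)
(4) = (u - 2)*(u^3 - 5*u^2 + 8*u - 4) = (u - 2)^2*(u^2 - 3*u + 2) = (u - 2)^3*(u - 1)
(5) = (a + 3)*(a^2 - 5*a) = (a - 5)*(a + 3)*(a)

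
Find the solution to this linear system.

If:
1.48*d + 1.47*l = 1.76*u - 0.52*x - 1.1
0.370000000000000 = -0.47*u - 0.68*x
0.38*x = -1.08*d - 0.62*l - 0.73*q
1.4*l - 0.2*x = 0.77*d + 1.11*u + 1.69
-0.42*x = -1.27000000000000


Then:
d = -3.56
l = -4.41
q = 7.44
u = -5.16
x = 3.02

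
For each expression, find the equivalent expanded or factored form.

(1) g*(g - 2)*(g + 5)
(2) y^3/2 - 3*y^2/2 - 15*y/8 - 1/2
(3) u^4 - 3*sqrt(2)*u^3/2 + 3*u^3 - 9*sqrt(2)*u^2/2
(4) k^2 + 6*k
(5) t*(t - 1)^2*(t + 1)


(1) = g^3 + 3*g^2 - 10*g
(2) = (y/2 + 1/4)*(y - 4)*(y + 1/2)
(3) = u^2*(u + 3)*(u - 3*sqrt(2)/2)
(4) = k*(k + 6)
(5) = t^4 - t^3 - t^2 + t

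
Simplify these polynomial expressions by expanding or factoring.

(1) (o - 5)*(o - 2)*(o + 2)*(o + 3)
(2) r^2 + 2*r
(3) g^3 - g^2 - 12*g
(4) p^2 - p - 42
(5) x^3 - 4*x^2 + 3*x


(1) = o^4 - 2*o^3 - 19*o^2 + 8*o + 60
(2) = r*(r + 2)
(3) = g*(g - 4)*(g + 3)
(4) = (p - 7)*(p + 6)
(5) = x*(x - 3)*(x - 1)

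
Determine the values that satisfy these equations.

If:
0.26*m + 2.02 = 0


Then:
m = -7.77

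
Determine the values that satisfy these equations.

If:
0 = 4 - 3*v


Then:
v = 4/3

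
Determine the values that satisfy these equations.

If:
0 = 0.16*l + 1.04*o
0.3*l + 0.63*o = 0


Then:
l = 0.00
o = 0.00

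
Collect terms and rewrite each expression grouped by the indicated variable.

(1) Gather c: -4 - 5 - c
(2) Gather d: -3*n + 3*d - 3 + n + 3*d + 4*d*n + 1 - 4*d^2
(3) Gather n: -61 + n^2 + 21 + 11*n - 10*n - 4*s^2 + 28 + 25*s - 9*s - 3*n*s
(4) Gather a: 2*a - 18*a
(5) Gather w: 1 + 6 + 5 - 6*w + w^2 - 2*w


(1) = -c - 9
(2) = -4*d^2 + d*(4*n + 6) - 2*n - 2
(3) = n^2 + n*(1 - 3*s) - 4*s^2 + 16*s - 12
(4) = -16*a
(5) = w^2 - 8*w + 12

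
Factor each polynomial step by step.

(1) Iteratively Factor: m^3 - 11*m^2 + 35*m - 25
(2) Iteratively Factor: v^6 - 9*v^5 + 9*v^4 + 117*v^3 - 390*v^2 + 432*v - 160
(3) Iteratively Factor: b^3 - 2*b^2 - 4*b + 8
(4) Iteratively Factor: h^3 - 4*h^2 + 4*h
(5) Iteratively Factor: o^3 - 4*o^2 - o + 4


(1) = (m - 1)*(m^2 - 10*m + 25) = (m - 5)*(m - 1)*(m - 5)
(2) = (v + 4)*(v^5 - 13*v^4 + 61*v^3 - 127*v^2 + 118*v - 40) = (v - 1)*(v + 4)*(v^4 - 12*v^3 + 49*v^2 - 78*v + 40) = (v - 2)*(v - 1)*(v + 4)*(v^3 - 10*v^2 + 29*v - 20) = (v - 5)*(v - 2)*(v - 1)*(v + 4)*(v^2 - 5*v + 4) = (v - 5)*(v - 2)*(v - 1)^2*(v + 4)*(v - 4)
(3) = (b - 2)*(b^2 - 4) = (b - 2)^2*(b + 2)
(4) = (h - 2)*(h^2 - 2*h) = (h - 2)^2*(h)
(5) = (o - 1)*(o^2 - 3*o - 4) = (o - 4)*(o - 1)*(o + 1)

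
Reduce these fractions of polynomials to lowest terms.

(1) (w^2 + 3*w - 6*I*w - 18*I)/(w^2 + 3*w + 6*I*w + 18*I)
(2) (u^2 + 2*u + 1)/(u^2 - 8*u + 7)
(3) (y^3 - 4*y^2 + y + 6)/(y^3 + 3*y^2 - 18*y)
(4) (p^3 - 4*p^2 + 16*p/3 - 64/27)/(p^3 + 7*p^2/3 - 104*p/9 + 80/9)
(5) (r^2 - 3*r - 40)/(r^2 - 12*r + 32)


(1) = (w - 6*I)/(w + 6*I)
(2) = (u^2 + 2*u + 1)/(u^2 - 8*u + 7)
(3) = (y^2 - y - 2)/(y^2 + 6*y)
(4) = (3*p - 4)/(3*p + 15)
(5) = (r + 5)/(r - 4)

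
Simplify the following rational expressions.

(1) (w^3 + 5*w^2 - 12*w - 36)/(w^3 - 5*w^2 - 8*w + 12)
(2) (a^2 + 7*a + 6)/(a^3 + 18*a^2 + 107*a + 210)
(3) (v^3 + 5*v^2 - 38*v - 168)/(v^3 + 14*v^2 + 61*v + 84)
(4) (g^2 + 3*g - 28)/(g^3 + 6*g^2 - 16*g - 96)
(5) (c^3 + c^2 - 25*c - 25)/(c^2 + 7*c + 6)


(1) = (w^2 + 3*w - 18)/(w^2 - 7*w + 6)
(2) = (a + 1)/(a^2 + 12*a + 35)
(3) = (v - 6)/(v + 3)
(4) = (g + 7)/(g^2 + 10*g + 24)
(5) = (c^2 - 25)/(c + 6)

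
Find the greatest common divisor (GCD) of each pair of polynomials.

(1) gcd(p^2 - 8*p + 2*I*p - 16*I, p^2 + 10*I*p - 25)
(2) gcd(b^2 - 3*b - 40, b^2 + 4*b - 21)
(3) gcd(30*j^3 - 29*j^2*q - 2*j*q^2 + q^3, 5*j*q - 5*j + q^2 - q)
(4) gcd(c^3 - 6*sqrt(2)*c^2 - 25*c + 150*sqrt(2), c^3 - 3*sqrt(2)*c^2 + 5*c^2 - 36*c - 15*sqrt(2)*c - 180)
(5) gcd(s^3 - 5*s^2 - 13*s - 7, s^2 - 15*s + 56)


(1) = 1
(2) = gcd((b - 8)*(b + 5), (b - 3)*(b + 7)) = 1
(3) = gcd((-6*j + q)*(-j + q)*(5*j + q), (5*j + q)*(q - 1)) = 5*j + q
(4) = gcd((c - 5)*(c + 5)*(c - 6*sqrt(2)), (c + 5)*(c - 6*sqrt(2))*(c + 3*sqrt(2))) = c^2 + c*(5 - 6*sqrt(2)) - 30*sqrt(2)
(5) = gcd((s - 7)*(s + 1)^2, (s - 8)*(s - 7)) = s - 7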